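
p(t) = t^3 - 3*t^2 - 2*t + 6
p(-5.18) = -203.13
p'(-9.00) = 295.00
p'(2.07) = -1.57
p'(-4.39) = 82.16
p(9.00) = 474.00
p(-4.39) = -127.64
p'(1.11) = -4.96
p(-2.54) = -24.66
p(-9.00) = -948.00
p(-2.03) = -10.67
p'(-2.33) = 28.27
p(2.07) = -2.12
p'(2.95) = 6.41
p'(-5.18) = 109.58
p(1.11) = 1.45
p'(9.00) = 187.00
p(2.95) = -0.34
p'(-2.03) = 22.54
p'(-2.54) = 32.59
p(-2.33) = -18.28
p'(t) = 3*t^2 - 6*t - 2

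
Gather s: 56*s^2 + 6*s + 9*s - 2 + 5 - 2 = 56*s^2 + 15*s + 1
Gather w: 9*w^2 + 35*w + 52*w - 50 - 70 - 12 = 9*w^2 + 87*w - 132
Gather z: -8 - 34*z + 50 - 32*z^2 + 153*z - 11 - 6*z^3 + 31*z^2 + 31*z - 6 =-6*z^3 - z^2 + 150*z + 25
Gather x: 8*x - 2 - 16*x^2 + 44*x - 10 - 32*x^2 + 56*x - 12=-48*x^2 + 108*x - 24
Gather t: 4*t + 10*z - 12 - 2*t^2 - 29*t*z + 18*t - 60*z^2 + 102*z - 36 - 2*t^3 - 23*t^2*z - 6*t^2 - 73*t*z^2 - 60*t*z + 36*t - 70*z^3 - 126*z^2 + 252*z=-2*t^3 + t^2*(-23*z - 8) + t*(-73*z^2 - 89*z + 58) - 70*z^3 - 186*z^2 + 364*z - 48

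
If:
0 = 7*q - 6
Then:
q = 6/7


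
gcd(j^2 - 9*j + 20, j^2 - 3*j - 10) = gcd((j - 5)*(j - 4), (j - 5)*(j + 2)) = j - 5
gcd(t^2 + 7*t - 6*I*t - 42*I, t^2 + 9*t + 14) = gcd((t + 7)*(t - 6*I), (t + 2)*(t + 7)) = t + 7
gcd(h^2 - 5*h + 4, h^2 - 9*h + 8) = h - 1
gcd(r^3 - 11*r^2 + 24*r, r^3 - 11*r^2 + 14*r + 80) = r - 8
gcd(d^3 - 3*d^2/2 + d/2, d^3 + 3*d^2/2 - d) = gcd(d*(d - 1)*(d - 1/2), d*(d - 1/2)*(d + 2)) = d^2 - d/2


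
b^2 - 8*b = b*(b - 8)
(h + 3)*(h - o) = h^2 - h*o + 3*h - 3*o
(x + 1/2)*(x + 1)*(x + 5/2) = x^3 + 4*x^2 + 17*x/4 + 5/4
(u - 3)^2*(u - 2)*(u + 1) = u^4 - 7*u^3 + 13*u^2 + 3*u - 18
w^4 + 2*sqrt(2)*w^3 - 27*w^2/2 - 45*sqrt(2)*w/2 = w*(w - 5*sqrt(2)/2)*(w + 3*sqrt(2)/2)*(w + 3*sqrt(2))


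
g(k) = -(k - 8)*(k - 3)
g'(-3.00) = 17.00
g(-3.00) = -66.00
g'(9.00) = -7.00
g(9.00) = -6.00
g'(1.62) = 7.76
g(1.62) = -8.80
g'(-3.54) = 18.08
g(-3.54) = -75.47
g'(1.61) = 7.78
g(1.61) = -8.88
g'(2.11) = 6.78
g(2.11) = -5.24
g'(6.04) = -1.08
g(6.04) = 5.96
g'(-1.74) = 14.48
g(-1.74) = -46.17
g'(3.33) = 4.34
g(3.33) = 1.54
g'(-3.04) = 17.08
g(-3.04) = -66.68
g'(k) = 11 - 2*k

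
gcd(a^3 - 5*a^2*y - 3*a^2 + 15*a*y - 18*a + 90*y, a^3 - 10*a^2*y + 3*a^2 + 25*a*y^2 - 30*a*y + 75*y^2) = -a^2 + 5*a*y - 3*a + 15*y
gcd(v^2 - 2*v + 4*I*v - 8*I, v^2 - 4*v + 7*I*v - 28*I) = 1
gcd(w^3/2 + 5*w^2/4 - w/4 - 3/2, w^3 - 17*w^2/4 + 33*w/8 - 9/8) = 1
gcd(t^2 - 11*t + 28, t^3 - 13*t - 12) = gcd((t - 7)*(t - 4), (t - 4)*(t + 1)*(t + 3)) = t - 4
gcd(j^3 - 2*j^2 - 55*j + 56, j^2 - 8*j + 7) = j - 1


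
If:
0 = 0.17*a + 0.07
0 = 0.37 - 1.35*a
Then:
No Solution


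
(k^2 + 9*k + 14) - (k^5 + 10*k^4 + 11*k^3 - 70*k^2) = -k^5 - 10*k^4 - 11*k^3 + 71*k^2 + 9*k + 14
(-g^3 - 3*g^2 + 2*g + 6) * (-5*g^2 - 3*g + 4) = 5*g^5 + 18*g^4 - 5*g^3 - 48*g^2 - 10*g + 24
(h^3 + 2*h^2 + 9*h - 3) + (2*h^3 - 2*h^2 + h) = 3*h^3 + 10*h - 3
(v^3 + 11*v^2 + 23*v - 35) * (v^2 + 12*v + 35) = v^5 + 23*v^4 + 190*v^3 + 626*v^2 + 385*v - 1225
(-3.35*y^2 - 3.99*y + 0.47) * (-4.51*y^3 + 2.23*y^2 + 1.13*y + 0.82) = 15.1085*y^5 + 10.5244*y^4 - 14.8029*y^3 - 6.2076*y^2 - 2.7407*y + 0.3854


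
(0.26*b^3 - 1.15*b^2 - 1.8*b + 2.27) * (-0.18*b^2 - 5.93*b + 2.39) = -0.0468*b^5 - 1.3348*b^4 + 7.7649*b^3 + 7.5169*b^2 - 17.7631*b + 5.4253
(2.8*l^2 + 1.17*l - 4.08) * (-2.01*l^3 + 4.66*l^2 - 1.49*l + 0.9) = -5.628*l^5 + 10.6963*l^4 + 9.481*l^3 - 18.2361*l^2 + 7.1322*l - 3.672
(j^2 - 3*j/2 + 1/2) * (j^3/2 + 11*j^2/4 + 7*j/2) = j^5/2 + 2*j^4 - 3*j^3/8 - 31*j^2/8 + 7*j/4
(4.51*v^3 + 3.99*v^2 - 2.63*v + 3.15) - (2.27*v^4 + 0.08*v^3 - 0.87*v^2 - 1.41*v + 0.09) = -2.27*v^4 + 4.43*v^3 + 4.86*v^2 - 1.22*v + 3.06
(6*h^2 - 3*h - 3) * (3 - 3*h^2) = -18*h^4 + 9*h^3 + 27*h^2 - 9*h - 9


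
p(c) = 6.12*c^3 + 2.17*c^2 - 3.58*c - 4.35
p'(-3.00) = 148.64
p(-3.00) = -139.32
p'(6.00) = 683.42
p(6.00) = 1374.21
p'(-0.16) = -3.80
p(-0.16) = -3.75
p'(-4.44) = 339.09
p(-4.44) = -481.35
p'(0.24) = -1.48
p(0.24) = -5.00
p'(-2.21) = 76.50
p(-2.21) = -51.90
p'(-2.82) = 130.19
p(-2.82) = -114.24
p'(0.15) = -2.52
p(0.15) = -4.82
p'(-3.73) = 235.67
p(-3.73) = -278.40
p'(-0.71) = 2.59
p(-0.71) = -2.90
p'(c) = 18.36*c^2 + 4.34*c - 3.58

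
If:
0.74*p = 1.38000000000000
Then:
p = 1.86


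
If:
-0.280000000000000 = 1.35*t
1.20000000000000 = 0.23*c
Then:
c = 5.22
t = -0.21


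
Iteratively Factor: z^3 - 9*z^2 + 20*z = (z - 5)*(z^2 - 4*z) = z*(z - 5)*(z - 4)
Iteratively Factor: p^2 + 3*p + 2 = (p + 2)*(p + 1)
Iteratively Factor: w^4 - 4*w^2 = (w + 2)*(w^3 - 2*w^2) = w*(w + 2)*(w^2 - 2*w) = w*(w - 2)*(w + 2)*(w)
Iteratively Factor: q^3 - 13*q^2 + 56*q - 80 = (q - 5)*(q^2 - 8*q + 16) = (q - 5)*(q - 4)*(q - 4)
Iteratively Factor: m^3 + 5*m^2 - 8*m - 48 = (m + 4)*(m^2 + m - 12) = (m - 3)*(m + 4)*(m + 4)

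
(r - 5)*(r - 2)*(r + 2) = r^3 - 5*r^2 - 4*r + 20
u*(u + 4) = u^2 + 4*u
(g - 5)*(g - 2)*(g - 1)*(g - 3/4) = g^4 - 35*g^3/4 + 23*g^2 - 91*g/4 + 15/2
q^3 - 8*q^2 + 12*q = q*(q - 6)*(q - 2)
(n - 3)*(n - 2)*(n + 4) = n^3 - n^2 - 14*n + 24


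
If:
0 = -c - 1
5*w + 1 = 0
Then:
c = -1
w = -1/5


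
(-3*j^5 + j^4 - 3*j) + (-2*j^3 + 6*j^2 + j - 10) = -3*j^5 + j^4 - 2*j^3 + 6*j^2 - 2*j - 10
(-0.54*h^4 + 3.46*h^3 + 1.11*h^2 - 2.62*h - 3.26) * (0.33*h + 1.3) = -0.1782*h^5 + 0.4398*h^4 + 4.8643*h^3 + 0.5784*h^2 - 4.4818*h - 4.238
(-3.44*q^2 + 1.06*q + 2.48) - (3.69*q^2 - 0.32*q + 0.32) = -7.13*q^2 + 1.38*q + 2.16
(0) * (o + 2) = 0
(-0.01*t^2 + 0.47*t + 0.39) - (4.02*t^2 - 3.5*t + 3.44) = -4.03*t^2 + 3.97*t - 3.05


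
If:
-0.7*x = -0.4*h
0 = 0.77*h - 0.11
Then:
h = 0.14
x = 0.08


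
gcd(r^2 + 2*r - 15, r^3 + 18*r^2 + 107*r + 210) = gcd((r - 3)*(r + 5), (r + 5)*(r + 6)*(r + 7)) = r + 5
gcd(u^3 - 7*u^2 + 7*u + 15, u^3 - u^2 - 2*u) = u + 1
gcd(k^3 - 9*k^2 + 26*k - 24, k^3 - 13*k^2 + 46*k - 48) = k^2 - 5*k + 6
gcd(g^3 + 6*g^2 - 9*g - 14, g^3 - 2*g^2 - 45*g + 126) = g + 7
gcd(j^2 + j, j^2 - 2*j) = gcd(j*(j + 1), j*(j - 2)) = j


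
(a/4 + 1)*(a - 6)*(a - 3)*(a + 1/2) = a^4/4 - 9*a^3/8 - 41*a^2/8 + 63*a/4 + 9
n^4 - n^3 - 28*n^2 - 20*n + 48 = (n - 6)*(n - 1)*(n + 2)*(n + 4)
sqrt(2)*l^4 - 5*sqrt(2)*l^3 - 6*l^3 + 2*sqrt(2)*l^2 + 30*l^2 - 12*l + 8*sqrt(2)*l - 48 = (l - 4)*(l - 2)*(l - 3*sqrt(2))*(sqrt(2)*l + sqrt(2))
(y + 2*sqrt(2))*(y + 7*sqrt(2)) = y^2 + 9*sqrt(2)*y + 28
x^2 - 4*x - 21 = (x - 7)*(x + 3)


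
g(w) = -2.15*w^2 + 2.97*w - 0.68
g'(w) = 2.97 - 4.3*w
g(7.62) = -102.89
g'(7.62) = -29.80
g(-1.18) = -7.18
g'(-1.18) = 8.04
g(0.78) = 0.33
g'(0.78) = -0.38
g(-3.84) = -43.79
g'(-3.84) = 19.48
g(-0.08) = -0.93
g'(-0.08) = 3.31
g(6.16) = -63.97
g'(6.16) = -23.52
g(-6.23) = -102.63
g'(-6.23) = 29.76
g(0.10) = -0.40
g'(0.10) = 2.54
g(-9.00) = -201.56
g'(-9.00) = 41.67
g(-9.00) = -201.56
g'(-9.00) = 41.67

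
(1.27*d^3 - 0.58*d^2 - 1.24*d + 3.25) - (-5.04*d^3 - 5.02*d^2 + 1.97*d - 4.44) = 6.31*d^3 + 4.44*d^2 - 3.21*d + 7.69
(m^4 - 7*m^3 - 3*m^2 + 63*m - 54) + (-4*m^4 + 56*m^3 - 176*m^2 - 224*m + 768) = -3*m^4 + 49*m^3 - 179*m^2 - 161*m + 714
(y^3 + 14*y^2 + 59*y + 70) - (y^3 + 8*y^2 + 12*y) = 6*y^2 + 47*y + 70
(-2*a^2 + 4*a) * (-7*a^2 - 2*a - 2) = 14*a^4 - 24*a^3 - 4*a^2 - 8*a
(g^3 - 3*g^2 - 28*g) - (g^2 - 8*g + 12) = g^3 - 4*g^2 - 20*g - 12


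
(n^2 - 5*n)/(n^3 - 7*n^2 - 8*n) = (5 - n)/(-n^2 + 7*n + 8)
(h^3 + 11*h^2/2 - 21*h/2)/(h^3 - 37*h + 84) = h*(2*h - 3)/(2*(h^2 - 7*h + 12))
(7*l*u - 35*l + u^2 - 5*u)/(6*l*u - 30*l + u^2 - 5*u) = (7*l + u)/(6*l + u)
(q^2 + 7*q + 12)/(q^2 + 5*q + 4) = (q + 3)/(q + 1)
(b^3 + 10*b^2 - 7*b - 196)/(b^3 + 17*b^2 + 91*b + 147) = (b - 4)/(b + 3)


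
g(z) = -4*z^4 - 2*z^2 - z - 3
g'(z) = -16*z^3 - 4*z - 1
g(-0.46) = -3.14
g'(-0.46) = 2.40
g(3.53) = -652.55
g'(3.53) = -718.91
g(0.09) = -3.11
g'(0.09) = -1.37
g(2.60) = -201.91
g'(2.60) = -292.62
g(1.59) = -35.21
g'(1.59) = -71.67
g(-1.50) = -26.25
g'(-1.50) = 59.00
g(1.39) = -23.19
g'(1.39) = -49.53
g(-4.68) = -1960.99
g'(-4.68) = 1657.77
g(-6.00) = -5253.00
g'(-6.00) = 3479.00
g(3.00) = -348.00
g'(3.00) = -445.00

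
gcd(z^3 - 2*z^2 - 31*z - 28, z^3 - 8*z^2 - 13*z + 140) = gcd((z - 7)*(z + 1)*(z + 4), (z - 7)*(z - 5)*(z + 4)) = z^2 - 3*z - 28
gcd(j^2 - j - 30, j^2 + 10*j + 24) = 1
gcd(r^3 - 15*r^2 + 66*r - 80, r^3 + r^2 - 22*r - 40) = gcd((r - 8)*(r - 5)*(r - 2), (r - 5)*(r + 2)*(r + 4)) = r - 5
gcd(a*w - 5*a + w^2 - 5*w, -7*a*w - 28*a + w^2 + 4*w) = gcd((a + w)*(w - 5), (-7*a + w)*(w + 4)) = 1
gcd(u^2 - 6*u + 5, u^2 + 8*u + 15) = 1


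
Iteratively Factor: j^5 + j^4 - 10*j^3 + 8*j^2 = (j - 2)*(j^4 + 3*j^3 - 4*j^2) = (j - 2)*(j + 4)*(j^3 - j^2) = j*(j - 2)*(j + 4)*(j^2 - j) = j*(j - 2)*(j - 1)*(j + 4)*(j)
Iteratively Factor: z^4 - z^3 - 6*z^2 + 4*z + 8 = (z + 1)*(z^3 - 2*z^2 - 4*z + 8) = (z + 1)*(z + 2)*(z^2 - 4*z + 4) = (z - 2)*(z + 1)*(z + 2)*(z - 2)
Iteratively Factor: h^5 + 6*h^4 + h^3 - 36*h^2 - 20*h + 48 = (h - 1)*(h^4 + 7*h^3 + 8*h^2 - 28*h - 48) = (h - 1)*(h + 2)*(h^3 + 5*h^2 - 2*h - 24) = (h - 2)*(h - 1)*(h + 2)*(h^2 + 7*h + 12) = (h - 2)*(h - 1)*(h + 2)*(h + 4)*(h + 3)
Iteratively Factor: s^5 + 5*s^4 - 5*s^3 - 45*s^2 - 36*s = (s)*(s^4 + 5*s^3 - 5*s^2 - 45*s - 36) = s*(s + 3)*(s^3 + 2*s^2 - 11*s - 12) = s*(s + 1)*(s + 3)*(s^2 + s - 12) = s*(s + 1)*(s + 3)*(s + 4)*(s - 3)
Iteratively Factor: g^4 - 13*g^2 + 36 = (g + 3)*(g^3 - 3*g^2 - 4*g + 12) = (g - 3)*(g + 3)*(g^2 - 4) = (g - 3)*(g + 2)*(g + 3)*(g - 2)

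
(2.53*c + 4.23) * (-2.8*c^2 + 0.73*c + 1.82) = -7.084*c^3 - 9.9971*c^2 + 7.6925*c + 7.6986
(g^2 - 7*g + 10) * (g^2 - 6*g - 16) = g^4 - 13*g^3 + 36*g^2 + 52*g - 160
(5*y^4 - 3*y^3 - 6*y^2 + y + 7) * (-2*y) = -10*y^5 + 6*y^4 + 12*y^3 - 2*y^2 - 14*y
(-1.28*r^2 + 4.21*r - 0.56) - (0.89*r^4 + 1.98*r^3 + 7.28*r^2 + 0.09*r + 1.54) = -0.89*r^4 - 1.98*r^3 - 8.56*r^2 + 4.12*r - 2.1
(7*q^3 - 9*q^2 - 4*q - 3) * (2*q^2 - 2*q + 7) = 14*q^5 - 32*q^4 + 59*q^3 - 61*q^2 - 22*q - 21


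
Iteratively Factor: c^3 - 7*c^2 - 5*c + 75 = (c + 3)*(c^2 - 10*c + 25) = (c - 5)*(c + 3)*(c - 5)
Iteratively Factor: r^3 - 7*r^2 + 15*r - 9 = (r - 3)*(r^2 - 4*r + 3) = (r - 3)*(r - 1)*(r - 3)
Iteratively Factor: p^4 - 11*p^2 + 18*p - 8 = (p - 2)*(p^3 + 2*p^2 - 7*p + 4) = (p - 2)*(p - 1)*(p^2 + 3*p - 4) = (p - 2)*(p - 1)*(p + 4)*(p - 1)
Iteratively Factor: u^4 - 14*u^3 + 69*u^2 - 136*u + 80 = (u - 5)*(u^3 - 9*u^2 + 24*u - 16) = (u - 5)*(u - 1)*(u^2 - 8*u + 16) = (u - 5)*(u - 4)*(u - 1)*(u - 4)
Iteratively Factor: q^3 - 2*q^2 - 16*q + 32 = (q - 4)*(q^2 + 2*q - 8) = (q - 4)*(q + 4)*(q - 2)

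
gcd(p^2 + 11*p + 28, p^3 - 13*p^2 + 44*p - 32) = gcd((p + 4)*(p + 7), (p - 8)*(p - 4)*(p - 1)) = 1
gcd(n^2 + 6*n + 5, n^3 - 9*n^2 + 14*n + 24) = n + 1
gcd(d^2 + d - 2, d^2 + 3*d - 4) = d - 1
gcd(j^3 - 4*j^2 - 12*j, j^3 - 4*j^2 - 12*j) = j^3 - 4*j^2 - 12*j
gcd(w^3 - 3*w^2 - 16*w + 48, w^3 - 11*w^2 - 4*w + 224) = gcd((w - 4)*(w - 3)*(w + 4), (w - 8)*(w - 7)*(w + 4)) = w + 4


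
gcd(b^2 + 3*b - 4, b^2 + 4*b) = b + 4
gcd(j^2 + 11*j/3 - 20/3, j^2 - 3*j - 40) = j + 5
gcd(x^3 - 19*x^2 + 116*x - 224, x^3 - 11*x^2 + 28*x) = x^2 - 11*x + 28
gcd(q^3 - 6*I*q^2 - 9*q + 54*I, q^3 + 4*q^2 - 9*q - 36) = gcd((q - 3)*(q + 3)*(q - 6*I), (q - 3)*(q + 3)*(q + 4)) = q^2 - 9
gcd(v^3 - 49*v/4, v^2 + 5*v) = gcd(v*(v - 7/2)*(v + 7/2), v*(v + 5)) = v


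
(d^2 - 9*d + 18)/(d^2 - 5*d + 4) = (d^2 - 9*d + 18)/(d^2 - 5*d + 4)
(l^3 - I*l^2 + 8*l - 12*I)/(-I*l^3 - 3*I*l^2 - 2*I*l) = (I*l^3 + l^2 + 8*I*l + 12)/(l*(l^2 + 3*l + 2))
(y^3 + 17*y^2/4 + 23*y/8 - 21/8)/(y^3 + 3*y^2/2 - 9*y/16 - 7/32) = 4*(y + 3)/(4*y + 1)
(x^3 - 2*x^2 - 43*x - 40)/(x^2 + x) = x - 3 - 40/x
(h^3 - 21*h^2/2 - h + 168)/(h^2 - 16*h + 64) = (h^2 - 5*h/2 - 21)/(h - 8)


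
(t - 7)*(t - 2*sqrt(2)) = t^2 - 7*t - 2*sqrt(2)*t + 14*sqrt(2)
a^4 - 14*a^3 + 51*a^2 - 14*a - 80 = (a - 8)*(a - 5)*(a - 2)*(a + 1)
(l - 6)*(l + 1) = l^2 - 5*l - 6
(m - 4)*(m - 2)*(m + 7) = m^3 + m^2 - 34*m + 56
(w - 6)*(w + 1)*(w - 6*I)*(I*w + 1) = I*w^4 + 7*w^3 - 5*I*w^3 - 35*w^2 - 12*I*w^2 - 42*w + 30*I*w + 36*I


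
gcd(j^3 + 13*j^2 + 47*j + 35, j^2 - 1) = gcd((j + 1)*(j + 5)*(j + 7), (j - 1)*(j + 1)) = j + 1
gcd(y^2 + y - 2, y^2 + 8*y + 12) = y + 2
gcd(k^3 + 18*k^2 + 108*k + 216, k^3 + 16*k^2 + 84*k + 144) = k^2 + 12*k + 36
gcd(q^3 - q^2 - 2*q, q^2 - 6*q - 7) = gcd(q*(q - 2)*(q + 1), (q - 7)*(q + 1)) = q + 1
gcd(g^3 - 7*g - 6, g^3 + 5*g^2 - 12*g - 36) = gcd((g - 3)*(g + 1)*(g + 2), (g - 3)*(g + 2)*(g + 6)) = g^2 - g - 6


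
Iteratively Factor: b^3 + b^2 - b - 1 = (b + 1)*(b^2 - 1) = (b + 1)^2*(b - 1)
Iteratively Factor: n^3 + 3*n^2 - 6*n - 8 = (n - 2)*(n^2 + 5*n + 4) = (n - 2)*(n + 4)*(n + 1)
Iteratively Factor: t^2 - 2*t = (t - 2)*(t)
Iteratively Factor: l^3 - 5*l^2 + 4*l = (l)*(l^2 - 5*l + 4) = l*(l - 1)*(l - 4)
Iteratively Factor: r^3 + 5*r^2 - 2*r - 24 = (r - 2)*(r^2 + 7*r + 12) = (r - 2)*(r + 4)*(r + 3)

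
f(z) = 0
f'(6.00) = 0.00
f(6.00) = 0.00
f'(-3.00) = 0.00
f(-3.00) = 0.00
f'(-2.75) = 0.00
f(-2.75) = 0.00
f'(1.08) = 0.00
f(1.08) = 0.00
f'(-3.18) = 0.00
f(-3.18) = 0.00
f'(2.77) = 0.00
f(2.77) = 0.00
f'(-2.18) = 0.00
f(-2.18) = 0.00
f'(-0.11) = 0.00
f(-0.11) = 0.00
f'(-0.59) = 0.00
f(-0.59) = 0.00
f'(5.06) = 0.00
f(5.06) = 0.00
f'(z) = 0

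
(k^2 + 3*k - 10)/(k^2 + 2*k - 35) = (k^2 + 3*k - 10)/(k^2 + 2*k - 35)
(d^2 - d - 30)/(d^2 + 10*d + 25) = (d - 6)/(d + 5)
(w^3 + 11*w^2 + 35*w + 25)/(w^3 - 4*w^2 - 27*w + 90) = (w^2 + 6*w + 5)/(w^2 - 9*w + 18)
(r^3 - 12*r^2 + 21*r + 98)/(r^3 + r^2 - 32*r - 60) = (r^2 - 14*r + 49)/(r^2 - r - 30)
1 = 1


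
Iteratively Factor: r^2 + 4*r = (r)*(r + 4)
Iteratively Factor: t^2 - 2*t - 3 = (t + 1)*(t - 3)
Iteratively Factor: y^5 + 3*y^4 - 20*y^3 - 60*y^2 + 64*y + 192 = (y - 2)*(y^4 + 5*y^3 - 10*y^2 - 80*y - 96) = (y - 2)*(y + 4)*(y^3 + y^2 - 14*y - 24) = (y - 4)*(y - 2)*(y + 4)*(y^2 + 5*y + 6) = (y - 4)*(y - 2)*(y + 3)*(y + 4)*(y + 2)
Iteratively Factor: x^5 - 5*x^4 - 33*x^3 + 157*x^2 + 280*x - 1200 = (x + 4)*(x^4 - 9*x^3 + 3*x^2 + 145*x - 300) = (x - 5)*(x + 4)*(x^3 - 4*x^2 - 17*x + 60) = (x - 5)^2*(x + 4)*(x^2 + x - 12) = (x - 5)^2*(x + 4)^2*(x - 3)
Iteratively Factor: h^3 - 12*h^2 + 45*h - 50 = (h - 5)*(h^2 - 7*h + 10) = (h - 5)^2*(h - 2)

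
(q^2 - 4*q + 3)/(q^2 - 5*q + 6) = (q - 1)/(q - 2)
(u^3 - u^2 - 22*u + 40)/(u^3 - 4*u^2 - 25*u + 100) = (u - 2)/(u - 5)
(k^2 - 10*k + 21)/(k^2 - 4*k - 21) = (k - 3)/(k + 3)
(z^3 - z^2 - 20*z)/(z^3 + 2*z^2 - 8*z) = (z - 5)/(z - 2)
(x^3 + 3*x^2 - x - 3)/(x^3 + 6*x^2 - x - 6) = (x + 3)/(x + 6)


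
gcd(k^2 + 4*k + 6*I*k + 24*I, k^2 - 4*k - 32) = k + 4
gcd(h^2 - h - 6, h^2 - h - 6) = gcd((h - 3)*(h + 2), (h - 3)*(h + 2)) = h^2 - h - 6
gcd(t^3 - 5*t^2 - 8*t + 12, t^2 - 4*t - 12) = t^2 - 4*t - 12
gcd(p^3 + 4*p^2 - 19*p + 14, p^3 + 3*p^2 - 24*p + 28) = p^2 + 5*p - 14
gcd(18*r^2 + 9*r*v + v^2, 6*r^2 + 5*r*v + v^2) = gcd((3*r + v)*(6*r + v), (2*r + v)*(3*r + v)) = 3*r + v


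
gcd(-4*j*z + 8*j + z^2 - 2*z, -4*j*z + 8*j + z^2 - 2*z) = -4*j*z + 8*j + z^2 - 2*z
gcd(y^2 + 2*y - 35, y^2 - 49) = y + 7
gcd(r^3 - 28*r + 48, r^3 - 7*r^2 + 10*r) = r - 2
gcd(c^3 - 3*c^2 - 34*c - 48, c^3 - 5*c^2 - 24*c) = c^2 - 5*c - 24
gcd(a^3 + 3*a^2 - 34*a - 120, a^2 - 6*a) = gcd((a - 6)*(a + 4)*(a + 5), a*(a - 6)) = a - 6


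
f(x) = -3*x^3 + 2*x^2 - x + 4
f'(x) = -9*x^2 + 4*x - 1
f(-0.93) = 9.07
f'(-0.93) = -12.50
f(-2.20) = 47.82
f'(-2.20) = -53.36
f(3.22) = -78.64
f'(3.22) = -81.44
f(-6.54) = 935.26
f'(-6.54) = -412.10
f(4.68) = -264.38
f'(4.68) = -179.40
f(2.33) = -25.42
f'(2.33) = -40.54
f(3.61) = -114.68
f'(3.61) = -103.85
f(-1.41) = 17.80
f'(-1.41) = -24.53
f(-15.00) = 10594.00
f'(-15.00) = -2086.00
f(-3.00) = 106.00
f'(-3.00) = -94.00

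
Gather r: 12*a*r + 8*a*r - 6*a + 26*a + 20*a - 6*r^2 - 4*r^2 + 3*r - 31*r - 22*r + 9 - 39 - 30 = 40*a - 10*r^2 + r*(20*a - 50) - 60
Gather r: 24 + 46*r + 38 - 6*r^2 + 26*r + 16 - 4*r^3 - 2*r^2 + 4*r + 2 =-4*r^3 - 8*r^2 + 76*r + 80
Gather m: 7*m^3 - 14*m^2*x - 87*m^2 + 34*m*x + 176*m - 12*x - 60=7*m^3 + m^2*(-14*x - 87) + m*(34*x + 176) - 12*x - 60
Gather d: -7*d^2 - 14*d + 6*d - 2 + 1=-7*d^2 - 8*d - 1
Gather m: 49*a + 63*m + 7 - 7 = 49*a + 63*m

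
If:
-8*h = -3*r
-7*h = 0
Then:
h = 0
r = 0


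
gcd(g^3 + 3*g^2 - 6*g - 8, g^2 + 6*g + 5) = g + 1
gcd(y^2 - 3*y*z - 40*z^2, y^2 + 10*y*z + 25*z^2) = y + 5*z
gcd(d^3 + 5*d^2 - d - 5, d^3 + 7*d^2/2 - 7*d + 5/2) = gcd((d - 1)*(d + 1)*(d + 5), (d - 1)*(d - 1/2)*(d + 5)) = d^2 + 4*d - 5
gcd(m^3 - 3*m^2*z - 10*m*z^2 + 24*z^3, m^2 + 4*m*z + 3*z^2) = m + 3*z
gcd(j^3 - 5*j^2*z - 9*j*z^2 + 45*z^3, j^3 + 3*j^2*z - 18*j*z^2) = -j + 3*z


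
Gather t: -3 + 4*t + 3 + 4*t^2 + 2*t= 4*t^2 + 6*t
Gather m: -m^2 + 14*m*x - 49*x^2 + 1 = -m^2 + 14*m*x - 49*x^2 + 1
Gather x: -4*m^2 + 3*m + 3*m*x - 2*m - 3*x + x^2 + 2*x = -4*m^2 + m + x^2 + x*(3*m - 1)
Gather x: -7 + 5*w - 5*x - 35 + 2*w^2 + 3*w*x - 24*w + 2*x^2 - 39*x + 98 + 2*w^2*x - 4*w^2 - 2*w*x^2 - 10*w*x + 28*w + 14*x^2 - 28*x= -2*w^2 + 9*w + x^2*(16 - 2*w) + x*(2*w^2 - 7*w - 72) + 56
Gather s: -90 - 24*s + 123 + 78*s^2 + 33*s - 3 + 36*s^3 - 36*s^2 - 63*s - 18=36*s^3 + 42*s^2 - 54*s + 12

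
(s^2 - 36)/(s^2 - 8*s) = (s^2 - 36)/(s*(s - 8))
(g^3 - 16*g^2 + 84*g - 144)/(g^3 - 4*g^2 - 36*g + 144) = (g - 6)/(g + 6)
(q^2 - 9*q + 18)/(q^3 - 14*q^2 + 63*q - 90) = 1/(q - 5)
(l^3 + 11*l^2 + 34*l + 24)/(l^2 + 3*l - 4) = (l^2 + 7*l + 6)/(l - 1)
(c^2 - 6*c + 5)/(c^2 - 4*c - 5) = (c - 1)/(c + 1)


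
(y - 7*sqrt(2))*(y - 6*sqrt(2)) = y^2 - 13*sqrt(2)*y + 84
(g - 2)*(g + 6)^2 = g^3 + 10*g^2 + 12*g - 72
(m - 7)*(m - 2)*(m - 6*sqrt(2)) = m^3 - 9*m^2 - 6*sqrt(2)*m^2 + 14*m + 54*sqrt(2)*m - 84*sqrt(2)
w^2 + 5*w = w*(w + 5)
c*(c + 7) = c^2 + 7*c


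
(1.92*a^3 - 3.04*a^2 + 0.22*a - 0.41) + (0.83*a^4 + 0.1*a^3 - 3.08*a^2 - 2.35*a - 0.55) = 0.83*a^4 + 2.02*a^3 - 6.12*a^2 - 2.13*a - 0.96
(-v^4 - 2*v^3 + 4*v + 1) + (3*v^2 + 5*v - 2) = -v^4 - 2*v^3 + 3*v^2 + 9*v - 1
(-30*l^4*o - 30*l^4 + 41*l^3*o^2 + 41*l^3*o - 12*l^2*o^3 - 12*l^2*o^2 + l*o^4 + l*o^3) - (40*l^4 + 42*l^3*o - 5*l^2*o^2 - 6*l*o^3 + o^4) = -30*l^4*o - 70*l^4 + 41*l^3*o^2 - l^3*o - 12*l^2*o^3 - 7*l^2*o^2 + l*o^4 + 7*l*o^3 - o^4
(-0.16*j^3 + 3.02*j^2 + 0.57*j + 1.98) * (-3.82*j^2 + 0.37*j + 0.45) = 0.6112*j^5 - 11.5956*j^4 - 1.132*j^3 - 5.9937*j^2 + 0.9891*j + 0.891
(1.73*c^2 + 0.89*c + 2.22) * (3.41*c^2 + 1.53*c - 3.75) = 5.8993*c^4 + 5.6818*c^3 + 2.4444*c^2 + 0.0591000000000004*c - 8.325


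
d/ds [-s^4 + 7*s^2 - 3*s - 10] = -4*s^3 + 14*s - 3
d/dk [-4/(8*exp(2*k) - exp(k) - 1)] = (64*exp(k) - 4)*exp(k)/(-8*exp(2*k) + exp(k) + 1)^2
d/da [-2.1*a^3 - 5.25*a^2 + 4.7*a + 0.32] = -6.3*a^2 - 10.5*a + 4.7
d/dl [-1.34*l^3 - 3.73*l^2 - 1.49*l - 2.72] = -4.02*l^2 - 7.46*l - 1.49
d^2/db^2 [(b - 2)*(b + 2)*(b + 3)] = 6*b + 6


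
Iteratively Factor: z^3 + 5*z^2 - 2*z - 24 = (z + 3)*(z^2 + 2*z - 8) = (z - 2)*(z + 3)*(z + 4)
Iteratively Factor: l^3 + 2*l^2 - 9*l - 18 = (l - 3)*(l^2 + 5*l + 6) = (l - 3)*(l + 2)*(l + 3)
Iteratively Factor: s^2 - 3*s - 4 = (s + 1)*(s - 4)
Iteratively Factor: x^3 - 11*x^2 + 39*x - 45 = (x - 3)*(x^2 - 8*x + 15) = (x - 5)*(x - 3)*(x - 3)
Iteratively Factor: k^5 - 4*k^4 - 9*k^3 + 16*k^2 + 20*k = (k + 2)*(k^4 - 6*k^3 + 3*k^2 + 10*k) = (k - 2)*(k + 2)*(k^3 - 4*k^2 - 5*k) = (k - 5)*(k - 2)*(k + 2)*(k^2 + k) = k*(k - 5)*(k - 2)*(k + 2)*(k + 1)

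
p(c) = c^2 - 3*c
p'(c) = 2*c - 3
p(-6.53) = 62.23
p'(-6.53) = -16.06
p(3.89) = 3.46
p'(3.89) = 4.78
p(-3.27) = 20.50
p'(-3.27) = -9.54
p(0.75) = -1.69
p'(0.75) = -1.50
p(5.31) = 12.27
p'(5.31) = 7.62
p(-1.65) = 7.67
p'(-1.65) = -6.30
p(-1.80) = 8.64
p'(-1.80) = -6.60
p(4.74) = 8.25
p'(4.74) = 6.48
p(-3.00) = 18.00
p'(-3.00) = -9.00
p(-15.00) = 270.00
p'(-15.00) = -33.00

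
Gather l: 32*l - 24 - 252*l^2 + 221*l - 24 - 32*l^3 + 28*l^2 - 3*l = -32*l^3 - 224*l^2 + 250*l - 48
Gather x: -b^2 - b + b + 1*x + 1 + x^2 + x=-b^2 + x^2 + 2*x + 1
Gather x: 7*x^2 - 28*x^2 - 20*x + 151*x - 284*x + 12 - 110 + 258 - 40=-21*x^2 - 153*x + 120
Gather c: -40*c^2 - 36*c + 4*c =-40*c^2 - 32*c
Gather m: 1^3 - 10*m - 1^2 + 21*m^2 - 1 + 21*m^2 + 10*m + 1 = 42*m^2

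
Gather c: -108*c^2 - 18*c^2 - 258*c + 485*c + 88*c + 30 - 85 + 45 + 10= -126*c^2 + 315*c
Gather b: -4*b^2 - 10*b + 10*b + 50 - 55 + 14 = 9 - 4*b^2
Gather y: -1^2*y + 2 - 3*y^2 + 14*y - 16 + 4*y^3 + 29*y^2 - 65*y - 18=4*y^3 + 26*y^2 - 52*y - 32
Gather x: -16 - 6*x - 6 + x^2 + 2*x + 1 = x^2 - 4*x - 21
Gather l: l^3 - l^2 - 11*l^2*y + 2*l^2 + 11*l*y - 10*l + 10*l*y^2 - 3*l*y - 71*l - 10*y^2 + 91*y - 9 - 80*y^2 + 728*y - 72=l^3 + l^2*(1 - 11*y) + l*(10*y^2 + 8*y - 81) - 90*y^2 + 819*y - 81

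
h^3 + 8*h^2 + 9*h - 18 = (h - 1)*(h + 3)*(h + 6)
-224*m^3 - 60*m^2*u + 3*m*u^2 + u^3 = (-8*m + u)*(4*m + u)*(7*m + u)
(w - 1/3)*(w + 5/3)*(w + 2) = w^3 + 10*w^2/3 + 19*w/9 - 10/9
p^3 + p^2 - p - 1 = (p - 1)*(p + 1)^2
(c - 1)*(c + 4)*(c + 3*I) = c^3 + 3*c^2 + 3*I*c^2 - 4*c + 9*I*c - 12*I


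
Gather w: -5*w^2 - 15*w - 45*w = -5*w^2 - 60*w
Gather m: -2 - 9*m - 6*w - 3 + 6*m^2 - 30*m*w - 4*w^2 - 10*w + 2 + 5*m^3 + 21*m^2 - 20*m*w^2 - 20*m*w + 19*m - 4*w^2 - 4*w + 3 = 5*m^3 + 27*m^2 + m*(-20*w^2 - 50*w + 10) - 8*w^2 - 20*w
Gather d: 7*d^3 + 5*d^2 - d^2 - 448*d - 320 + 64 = 7*d^3 + 4*d^2 - 448*d - 256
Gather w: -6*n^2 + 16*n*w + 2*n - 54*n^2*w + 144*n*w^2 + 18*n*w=-6*n^2 + 144*n*w^2 + 2*n + w*(-54*n^2 + 34*n)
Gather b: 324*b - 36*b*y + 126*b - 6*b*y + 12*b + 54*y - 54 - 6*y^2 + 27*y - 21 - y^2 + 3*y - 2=b*(462 - 42*y) - 7*y^2 + 84*y - 77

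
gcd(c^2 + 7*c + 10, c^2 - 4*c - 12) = c + 2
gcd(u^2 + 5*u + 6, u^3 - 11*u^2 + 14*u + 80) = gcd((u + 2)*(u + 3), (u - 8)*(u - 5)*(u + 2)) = u + 2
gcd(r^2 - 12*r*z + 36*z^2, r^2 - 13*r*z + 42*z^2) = -r + 6*z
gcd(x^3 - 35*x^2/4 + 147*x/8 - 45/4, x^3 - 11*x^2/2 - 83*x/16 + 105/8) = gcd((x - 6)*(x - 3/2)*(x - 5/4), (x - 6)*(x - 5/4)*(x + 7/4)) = x^2 - 29*x/4 + 15/2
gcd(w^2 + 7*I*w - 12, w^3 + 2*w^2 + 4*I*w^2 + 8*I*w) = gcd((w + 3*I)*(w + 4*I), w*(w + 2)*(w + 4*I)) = w + 4*I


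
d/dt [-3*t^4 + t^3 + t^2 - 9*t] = -12*t^3 + 3*t^2 + 2*t - 9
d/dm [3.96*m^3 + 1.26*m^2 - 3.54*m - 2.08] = 11.88*m^2 + 2.52*m - 3.54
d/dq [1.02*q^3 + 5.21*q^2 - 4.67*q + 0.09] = 3.06*q^2 + 10.42*q - 4.67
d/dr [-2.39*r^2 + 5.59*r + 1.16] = 5.59 - 4.78*r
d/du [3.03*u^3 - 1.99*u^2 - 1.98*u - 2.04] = 9.09*u^2 - 3.98*u - 1.98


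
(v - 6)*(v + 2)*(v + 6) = v^3 + 2*v^2 - 36*v - 72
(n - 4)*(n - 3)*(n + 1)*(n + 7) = n^4 + n^3 - 37*n^2 + 47*n + 84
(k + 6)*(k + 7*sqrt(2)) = k^2 + 6*k + 7*sqrt(2)*k + 42*sqrt(2)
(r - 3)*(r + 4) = r^2 + r - 12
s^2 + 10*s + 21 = (s + 3)*(s + 7)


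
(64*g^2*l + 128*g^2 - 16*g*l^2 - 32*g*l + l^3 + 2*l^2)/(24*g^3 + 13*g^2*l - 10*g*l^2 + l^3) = (8*g*l + 16*g - l^2 - 2*l)/(3*g^2 + 2*g*l - l^2)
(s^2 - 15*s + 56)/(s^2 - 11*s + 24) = (s - 7)/(s - 3)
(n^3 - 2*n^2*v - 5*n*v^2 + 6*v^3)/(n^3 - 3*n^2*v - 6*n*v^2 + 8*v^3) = (-n + 3*v)/(-n + 4*v)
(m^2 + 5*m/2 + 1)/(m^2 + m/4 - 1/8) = 4*(m + 2)/(4*m - 1)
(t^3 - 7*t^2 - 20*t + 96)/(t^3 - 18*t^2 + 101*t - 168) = (t + 4)/(t - 7)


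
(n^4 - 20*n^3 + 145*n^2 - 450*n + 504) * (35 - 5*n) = -5*n^5 + 135*n^4 - 1425*n^3 + 7325*n^2 - 18270*n + 17640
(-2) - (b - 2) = -b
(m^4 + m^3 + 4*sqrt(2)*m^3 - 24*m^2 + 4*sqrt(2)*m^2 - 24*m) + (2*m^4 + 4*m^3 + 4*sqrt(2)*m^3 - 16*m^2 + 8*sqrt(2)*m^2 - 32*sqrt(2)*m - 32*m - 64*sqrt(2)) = 3*m^4 + 5*m^3 + 8*sqrt(2)*m^3 - 40*m^2 + 12*sqrt(2)*m^2 - 56*m - 32*sqrt(2)*m - 64*sqrt(2)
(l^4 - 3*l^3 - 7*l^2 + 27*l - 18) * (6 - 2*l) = -2*l^5 + 12*l^4 - 4*l^3 - 96*l^2 + 198*l - 108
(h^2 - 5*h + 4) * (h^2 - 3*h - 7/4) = h^4 - 8*h^3 + 69*h^2/4 - 13*h/4 - 7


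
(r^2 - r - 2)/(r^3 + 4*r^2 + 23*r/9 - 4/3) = 9*(r^2 - r - 2)/(9*r^3 + 36*r^2 + 23*r - 12)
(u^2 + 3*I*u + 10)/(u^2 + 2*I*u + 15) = (u - 2*I)/(u - 3*I)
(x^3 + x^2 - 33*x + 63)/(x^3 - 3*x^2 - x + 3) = (x^2 + 4*x - 21)/(x^2 - 1)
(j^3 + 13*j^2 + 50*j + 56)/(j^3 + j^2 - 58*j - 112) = (j + 4)/(j - 8)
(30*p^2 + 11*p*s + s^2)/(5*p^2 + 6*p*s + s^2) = (6*p + s)/(p + s)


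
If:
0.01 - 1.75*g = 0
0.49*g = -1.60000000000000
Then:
No Solution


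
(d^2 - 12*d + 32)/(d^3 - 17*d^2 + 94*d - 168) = (d - 8)/(d^2 - 13*d + 42)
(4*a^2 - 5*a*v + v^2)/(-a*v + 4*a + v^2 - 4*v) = (-4*a + v)/(v - 4)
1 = 1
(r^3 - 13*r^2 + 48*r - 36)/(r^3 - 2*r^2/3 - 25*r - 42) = 3*(r^2 - 7*r + 6)/(3*r^2 + 16*r + 21)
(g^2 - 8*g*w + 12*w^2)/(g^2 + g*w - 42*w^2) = (g - 2*w)/(g + 7*w)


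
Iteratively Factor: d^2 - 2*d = (d)*(d - 2)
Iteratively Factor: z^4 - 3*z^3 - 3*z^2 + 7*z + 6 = (z - 3)*(z^3 - 3*z - 2) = (z - 3)*(z + 1)*(z^2 - z - 2) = (z - 3)*(z + 1)^2*(z - 2)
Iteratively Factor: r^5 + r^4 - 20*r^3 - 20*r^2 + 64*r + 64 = (r - 4)*(r^4 + 5*r^3 - 20*r - 16) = (r - 4)*(r + 2)*(r^3 + 3*r^2 - 6*r - 8) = (r - 4)*(r + 2)*(r + 4)*(r^2 - r - 2) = (r - 4)*(r + 1)*(r + 2)*(r + 4)*(r - 2)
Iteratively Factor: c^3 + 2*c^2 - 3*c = (c - 1)*(c^2 + 3*c) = (c - 1)*(c + 3)*(c)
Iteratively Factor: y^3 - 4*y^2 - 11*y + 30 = (y + 3)*(y^2 - 7*y + 10) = (y - 2)*(y + 3)*(y - 5)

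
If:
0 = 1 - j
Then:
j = 1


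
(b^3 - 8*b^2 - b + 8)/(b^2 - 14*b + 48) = (b^2 - 1)/(b - 6)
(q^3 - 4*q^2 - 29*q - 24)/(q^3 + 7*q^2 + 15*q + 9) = (q - 8)/(q + 3)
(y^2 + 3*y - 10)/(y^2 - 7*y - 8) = (-y^2 - 3*y + 10)/(-y^2 + 7*y + 8)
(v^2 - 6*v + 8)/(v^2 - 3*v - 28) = (-v^2 + 6*v - 8)/(-v^2 + 3*v + 28)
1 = 1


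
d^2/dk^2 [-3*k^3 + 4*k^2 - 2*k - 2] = 8 - 18*k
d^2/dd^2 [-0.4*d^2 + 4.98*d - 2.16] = -0.800000000000000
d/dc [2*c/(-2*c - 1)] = -2/(2*c + 1)^2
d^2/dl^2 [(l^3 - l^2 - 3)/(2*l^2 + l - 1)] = 10*(l^3 - 9*l^2 - 3*l - 2)/(8*l^6 + 12*l^5 - 6*l^4 - 11*l^3 + 3*l^2 + 3*l - 1)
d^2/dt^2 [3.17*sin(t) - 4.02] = -3.17*sin(t)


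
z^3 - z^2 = z^2*(z - 1)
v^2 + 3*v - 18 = (v - 3)*(v + 6)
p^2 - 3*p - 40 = (p - 8)*(p + 5)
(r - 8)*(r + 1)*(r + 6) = r^3 - r^2 - 50*r - 48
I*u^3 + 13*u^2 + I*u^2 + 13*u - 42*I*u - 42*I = (u - 7*I)*(u - 6*I)*(I*u + I)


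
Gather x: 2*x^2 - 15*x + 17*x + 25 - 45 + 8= 2*x^2 + 2*x - 12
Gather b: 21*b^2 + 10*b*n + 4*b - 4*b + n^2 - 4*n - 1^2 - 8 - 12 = 21*b^2 + 10*b*n + n^2 - 4*n - 21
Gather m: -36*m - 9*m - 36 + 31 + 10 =5 - 45*m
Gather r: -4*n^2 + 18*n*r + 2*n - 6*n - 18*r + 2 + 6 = -4*n^2 - 4*n + r*(18*n - 18) + 8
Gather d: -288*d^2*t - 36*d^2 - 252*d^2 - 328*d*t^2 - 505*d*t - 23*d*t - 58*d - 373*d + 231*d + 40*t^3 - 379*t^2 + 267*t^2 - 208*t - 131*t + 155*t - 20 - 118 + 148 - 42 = d^2*(-288*t - 288) + d*(-328*t^2 - 528*t - 200) + 40*t^3 - 112*t^2 - 184*t - 32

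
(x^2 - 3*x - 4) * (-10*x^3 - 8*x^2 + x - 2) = -10*x^5 + 22*x^4 + 65*x^3 + 27*x^2 + 2*x + 8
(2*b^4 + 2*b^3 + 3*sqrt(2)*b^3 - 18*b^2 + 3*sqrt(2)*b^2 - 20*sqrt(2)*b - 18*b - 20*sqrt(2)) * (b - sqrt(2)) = 2*b^5 + sqrt(2)*b^4 + 2*b^4 - 24*b^3 + sqrt(2)*b^3 - 24*b^2 - 2*sqrt(2)*b^2 - 2*sqrt(2)*b + 40*b + 40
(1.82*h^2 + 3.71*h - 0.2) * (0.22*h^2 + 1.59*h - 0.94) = 0.4004*h^4 + 3.71*h^3 + 4.1441*h^2 - 3.8054*h + 0.188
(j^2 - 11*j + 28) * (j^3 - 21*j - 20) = j^5 - 11*j^4 + 7*j^3 + 211*j^2 - 368*j - 560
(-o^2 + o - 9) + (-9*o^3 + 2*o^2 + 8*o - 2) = -9*o^3 + o^2 + 9*o - 11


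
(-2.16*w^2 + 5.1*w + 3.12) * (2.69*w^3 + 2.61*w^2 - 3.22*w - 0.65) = -5.8104*w^5 + 8.0814*w^4 + 28.659*w^3 - 6.8748*w^2 - 13.3614*w - 2.028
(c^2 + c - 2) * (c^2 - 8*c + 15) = c^4 - 7*c^3 + 5*c^2 + 31*c - 30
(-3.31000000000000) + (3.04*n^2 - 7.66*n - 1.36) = 3.04*n^2 - 7.66*n - 4.67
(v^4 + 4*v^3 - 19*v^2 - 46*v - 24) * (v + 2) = v^5 + 6*v^4 - 11*v^3 - 84*v^2 - 116*v - 48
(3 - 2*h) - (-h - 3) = 6 - h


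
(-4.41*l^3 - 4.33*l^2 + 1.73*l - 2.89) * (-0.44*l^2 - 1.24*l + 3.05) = 1.9404*l^5 + 7.3736*l^4 - 8.8425*l^3 - 14.0801*l^2 + 8.8601*l - 8.8145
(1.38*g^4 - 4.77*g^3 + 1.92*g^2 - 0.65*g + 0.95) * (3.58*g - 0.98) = 4.9404*g^5 - 18.429*g^4 + 11.5482*g^3 - 4.2086*g^2 + 4.038*g - 0.931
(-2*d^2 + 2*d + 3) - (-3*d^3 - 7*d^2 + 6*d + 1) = 3*d^3 + 5*d^2 - 4*d + 2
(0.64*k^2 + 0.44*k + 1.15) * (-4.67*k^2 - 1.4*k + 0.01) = -2.9888*k^4 - 2.9508*k^3 - 5.9801*k^2 - 1.6056*k + 0.0115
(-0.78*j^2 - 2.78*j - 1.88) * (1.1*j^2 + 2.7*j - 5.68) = -0.858*j^4 - 5.164*j^3 - 5.1436*j^2 + 10.7144*j + 10.6784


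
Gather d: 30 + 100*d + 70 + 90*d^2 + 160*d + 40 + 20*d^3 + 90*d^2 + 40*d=20*d^3 + 180*d^2 + 300*d + 140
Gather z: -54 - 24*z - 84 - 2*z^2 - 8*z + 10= -2*z^2 - 32*z - 128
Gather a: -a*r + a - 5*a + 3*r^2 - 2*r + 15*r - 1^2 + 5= a*(-r - 4) + 3*r^2 + 13*r + 4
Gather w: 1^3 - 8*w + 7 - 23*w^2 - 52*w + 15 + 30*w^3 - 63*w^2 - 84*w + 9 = 30*w^3 - 86*w^2 - 144*w + 32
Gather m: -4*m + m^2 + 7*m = m^2 + 3*m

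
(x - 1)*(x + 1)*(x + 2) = x^3 + 2*x^2 - x - 2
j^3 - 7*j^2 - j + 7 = (j - 7)*(j - 1)*(j + 1)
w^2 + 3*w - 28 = (w - 4)*(w + 7)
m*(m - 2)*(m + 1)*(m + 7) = m^4 + 6*m^3 - 9*m^2 - 14*m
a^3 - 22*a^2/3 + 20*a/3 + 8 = (a - 6)*(a - 2)*(a + 2/3)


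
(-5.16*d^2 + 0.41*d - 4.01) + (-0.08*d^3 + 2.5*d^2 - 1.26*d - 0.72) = -0.08*d^3 - 2.66*d^2 - 0.85*d - 4.73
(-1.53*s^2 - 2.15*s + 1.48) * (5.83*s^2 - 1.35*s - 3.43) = -8.9199*s^4 - 10.469*s^3 + 16.7788*s^2 + 5.3765*s - 5.0764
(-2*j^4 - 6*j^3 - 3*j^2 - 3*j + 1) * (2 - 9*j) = 18*j^5 + 50*j^4 + 15*j^3 + 21*j^2 - 15*j + 2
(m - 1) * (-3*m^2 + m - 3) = -3*m^3 + 4*m^2 - 4*m + 3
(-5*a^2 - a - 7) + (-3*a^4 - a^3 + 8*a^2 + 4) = -3*a^4 - a^3 + 3*a^2 - a - 3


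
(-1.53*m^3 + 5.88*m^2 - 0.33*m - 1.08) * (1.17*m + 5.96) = -1.7901*m^4 - 2.2392*m^3 + 34.6587*m^2 - 3.2304*m - 6.4368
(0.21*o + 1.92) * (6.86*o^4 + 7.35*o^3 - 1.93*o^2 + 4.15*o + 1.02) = 1.4406*o^5 + 14.7147*o^4 + 13.7067*o^3 - 2.8341*o^2 + 8.1822*o + 1.9584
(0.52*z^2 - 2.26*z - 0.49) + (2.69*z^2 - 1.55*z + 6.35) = 3.21*z^2 - 3.81*z + 5.86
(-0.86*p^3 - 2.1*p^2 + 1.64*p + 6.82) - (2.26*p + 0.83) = -0.86*p^3 - 2.1*p^2 - 0.62*p + 5.99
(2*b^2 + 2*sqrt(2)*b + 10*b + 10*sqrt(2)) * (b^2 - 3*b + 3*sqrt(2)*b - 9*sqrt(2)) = 2*b^4 + 4*b^3 + 8*sqrt(2)*b^3 - 18*b^2 + 16*sqrt(2)*b^2 - 120*sqrt(2)*b + 24*b - 180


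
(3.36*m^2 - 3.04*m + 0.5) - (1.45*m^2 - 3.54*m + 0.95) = 1.91*m^2 + 0.5*m - 0.45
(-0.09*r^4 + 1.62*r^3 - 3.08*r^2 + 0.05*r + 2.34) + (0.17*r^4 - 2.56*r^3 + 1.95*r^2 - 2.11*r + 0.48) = 0.08*r^4 - 0.94*r^3 - 1.13*r^2 - 2.06*r + 2.82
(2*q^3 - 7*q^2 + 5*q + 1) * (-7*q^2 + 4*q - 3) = -14*q^5 + 57*q^4 - 69*q^3 + 34*q^2 - 11*q - 3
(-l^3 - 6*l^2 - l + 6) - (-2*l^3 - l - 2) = l^3 - 6*l^2 + 8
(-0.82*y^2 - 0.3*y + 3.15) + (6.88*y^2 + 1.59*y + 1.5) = 6.06*y^2 + 1.29*y + 4.65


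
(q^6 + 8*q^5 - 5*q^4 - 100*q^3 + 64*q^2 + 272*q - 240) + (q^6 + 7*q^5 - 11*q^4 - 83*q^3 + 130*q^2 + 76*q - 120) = 2*q^6 + 15*q^5 - 16*q^4 - 183*q^3 + 194*q^2 + 348*q - 360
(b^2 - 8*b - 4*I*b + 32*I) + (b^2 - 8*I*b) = 2*b^2 - 8*b - 12*I*b + 32*I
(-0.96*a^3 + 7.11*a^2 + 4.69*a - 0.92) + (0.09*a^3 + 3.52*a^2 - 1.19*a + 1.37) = -0.87*a^3 + 10.63*a^2 + 3.5*a + 0.45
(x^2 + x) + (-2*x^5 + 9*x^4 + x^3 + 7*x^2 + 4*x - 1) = -2*x^5 + 9*x^4 + x^3 + 8*x^2 + 5*x - 1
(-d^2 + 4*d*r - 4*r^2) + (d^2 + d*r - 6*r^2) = 5*d*r - 10*r^2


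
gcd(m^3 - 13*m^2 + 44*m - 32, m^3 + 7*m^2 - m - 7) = m - 1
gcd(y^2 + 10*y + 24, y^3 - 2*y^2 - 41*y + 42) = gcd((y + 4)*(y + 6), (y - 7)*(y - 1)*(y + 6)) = y + 6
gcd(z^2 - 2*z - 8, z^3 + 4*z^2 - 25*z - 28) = z - 4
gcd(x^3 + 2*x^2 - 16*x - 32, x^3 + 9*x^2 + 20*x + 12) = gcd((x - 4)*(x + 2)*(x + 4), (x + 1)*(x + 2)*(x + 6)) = x + 2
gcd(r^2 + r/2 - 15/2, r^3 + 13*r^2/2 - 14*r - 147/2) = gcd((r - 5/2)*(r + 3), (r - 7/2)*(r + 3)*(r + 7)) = r + 3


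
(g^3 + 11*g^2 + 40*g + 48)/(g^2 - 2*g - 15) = (g^2 + 8*g + 16)/(g - 5)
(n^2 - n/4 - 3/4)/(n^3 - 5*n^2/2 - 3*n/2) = (-4*n^2 + n + 3)/(2*n*(-2*n^2 + 5*n + 3))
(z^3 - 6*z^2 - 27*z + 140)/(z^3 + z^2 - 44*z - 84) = (z^2 + z - 20)/(z^2 + 8*z + 12)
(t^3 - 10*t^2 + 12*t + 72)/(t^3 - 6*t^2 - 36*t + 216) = (t + 2)/(t + 6)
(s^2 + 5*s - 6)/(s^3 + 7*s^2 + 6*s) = (s - 1)/(s*(s + 1))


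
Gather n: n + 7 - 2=n + 5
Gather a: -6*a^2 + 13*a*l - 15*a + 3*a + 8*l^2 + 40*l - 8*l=-6*a^2 + a*(13*l - 12) + 8*l^2 + 32*l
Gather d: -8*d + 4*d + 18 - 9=9 - 4*d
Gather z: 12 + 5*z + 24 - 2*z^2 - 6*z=-2*z^2 - z + 36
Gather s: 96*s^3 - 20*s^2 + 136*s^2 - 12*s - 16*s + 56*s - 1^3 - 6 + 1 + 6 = 96*s^3 + 116*s^2 + 28*s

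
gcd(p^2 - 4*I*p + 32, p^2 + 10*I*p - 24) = p + 4*I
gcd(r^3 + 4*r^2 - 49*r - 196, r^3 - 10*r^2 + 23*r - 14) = r - 7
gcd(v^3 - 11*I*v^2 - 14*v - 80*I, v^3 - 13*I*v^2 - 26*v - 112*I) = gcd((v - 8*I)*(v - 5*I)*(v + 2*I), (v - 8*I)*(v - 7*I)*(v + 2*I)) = v^2 - 6*I*v + 16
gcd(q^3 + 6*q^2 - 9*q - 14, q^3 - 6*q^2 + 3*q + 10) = q^2 - q - 2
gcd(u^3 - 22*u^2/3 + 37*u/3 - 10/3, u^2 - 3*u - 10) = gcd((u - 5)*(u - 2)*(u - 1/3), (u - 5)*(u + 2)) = u - 5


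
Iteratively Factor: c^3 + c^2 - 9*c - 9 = (c + 1)*(c^2 - 9) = (c + 1)*(c + 3)*(c - 3)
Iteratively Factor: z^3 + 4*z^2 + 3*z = (z + 3)*(z^2 + z) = (z + 1)*(z + 3)*(z)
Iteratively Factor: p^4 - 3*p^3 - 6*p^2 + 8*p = (p + 2)*(p^3 - 5*p^2 + 4*p) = (p - 1)*(p + 2)*(p^2 - 4*p) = (p - 4)*(p - 1)*(p + 2)*(p)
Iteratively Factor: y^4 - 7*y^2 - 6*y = (y + 1)*(y^3 - y^2 - 6*y) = (y - 3)*(y + 1)*(y^2 + 2*y) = (y - 3)*(y + 1)*(y + 2)*(y)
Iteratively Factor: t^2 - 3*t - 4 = (t + 1)*(t - 4)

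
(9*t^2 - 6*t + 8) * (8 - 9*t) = -81*t^3 + 126*t^2 - 120*t + 64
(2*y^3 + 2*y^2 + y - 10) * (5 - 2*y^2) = -4*y^5 - 4*y^4 + 8*y^3 + 30*y^2 + 5*y - 50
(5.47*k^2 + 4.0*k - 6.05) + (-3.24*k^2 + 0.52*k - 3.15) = 2.23*k^2 + 4.52*k - 9.2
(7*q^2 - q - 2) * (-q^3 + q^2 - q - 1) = -7*q^5 + 8*q^4 - 6*q^3 - 8*q^2 + 3*q + 2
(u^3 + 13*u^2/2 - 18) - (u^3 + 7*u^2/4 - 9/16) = 19*u^2/4 - 279/16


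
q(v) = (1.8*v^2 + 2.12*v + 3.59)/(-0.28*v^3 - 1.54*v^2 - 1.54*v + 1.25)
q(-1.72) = 6.86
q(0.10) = 3.54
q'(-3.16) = 37.69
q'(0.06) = 6.88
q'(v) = (3.6*v + 2.12)/(-0.28*v^3 - 1.54*v^2 - 1.54*v + 1.25) + (0.84*v^2 + 3.08*v + 1.54)*(1.8*v^2 + 2.12*v + 3.59)/(-0.28*v^3 - 1.54*v^2 - 1.54*v + 1.25)^2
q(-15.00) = 0.60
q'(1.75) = 0.98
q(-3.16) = -34.88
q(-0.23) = 2.10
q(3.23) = -1.00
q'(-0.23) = 2.05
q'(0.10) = 8.37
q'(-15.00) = 0.06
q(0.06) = 3.23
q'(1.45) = 1.71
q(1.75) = -1.67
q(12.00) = -0.40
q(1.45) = -2.06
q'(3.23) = 0.22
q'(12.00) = 0.03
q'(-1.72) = -16.68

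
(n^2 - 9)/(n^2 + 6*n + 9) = (n - 3)/(n + 3)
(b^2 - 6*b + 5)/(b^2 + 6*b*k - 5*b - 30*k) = (b - 1)/(b + 6*k)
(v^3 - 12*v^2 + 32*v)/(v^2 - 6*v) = (v^2 - 12*v + 32)/(v - 6)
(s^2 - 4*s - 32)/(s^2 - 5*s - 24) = (s + 4)/(s + 3)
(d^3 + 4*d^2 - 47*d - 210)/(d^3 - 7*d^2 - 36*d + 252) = (d + 5)/(d - 6)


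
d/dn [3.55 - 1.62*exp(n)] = -1.62*exp(n)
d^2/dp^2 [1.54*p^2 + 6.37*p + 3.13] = 3.08000000000000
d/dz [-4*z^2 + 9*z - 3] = 9 - 8*z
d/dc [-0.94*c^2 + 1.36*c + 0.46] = 1.36 - 1.88*c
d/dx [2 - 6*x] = -6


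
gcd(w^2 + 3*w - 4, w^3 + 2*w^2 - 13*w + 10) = w - 1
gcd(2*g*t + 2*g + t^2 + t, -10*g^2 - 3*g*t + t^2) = 2*g + t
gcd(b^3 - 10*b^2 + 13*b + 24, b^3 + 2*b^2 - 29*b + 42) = b - 3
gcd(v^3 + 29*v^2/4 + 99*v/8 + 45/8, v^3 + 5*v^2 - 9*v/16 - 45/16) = v^2 + 23*v/4 + 15/4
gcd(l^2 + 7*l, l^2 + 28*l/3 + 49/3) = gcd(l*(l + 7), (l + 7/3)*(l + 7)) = l + 7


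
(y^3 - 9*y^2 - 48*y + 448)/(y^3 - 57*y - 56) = (y - 8)/(y + 1)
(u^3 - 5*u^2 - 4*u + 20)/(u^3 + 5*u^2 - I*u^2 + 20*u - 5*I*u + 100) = (u^3 - 5*u^2 - 4*u + 20)/(u^3 + u^2*(5 - I) + 5*u*(4 - I) + 100)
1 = 1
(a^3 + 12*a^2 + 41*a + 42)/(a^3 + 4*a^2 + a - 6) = (a + 7)/(a - 1)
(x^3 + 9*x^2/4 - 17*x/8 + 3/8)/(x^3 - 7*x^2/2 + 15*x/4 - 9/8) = (4*x^2 + 11*x - 3)/(4*x^2 - 12*x + 9)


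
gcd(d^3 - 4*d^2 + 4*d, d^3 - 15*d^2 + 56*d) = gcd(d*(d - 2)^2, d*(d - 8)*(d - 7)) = d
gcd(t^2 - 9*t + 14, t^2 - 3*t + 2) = t - 2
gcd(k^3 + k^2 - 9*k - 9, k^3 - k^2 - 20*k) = 1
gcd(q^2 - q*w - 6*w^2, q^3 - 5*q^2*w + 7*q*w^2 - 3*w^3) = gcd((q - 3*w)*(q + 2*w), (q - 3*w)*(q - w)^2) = q - 3*w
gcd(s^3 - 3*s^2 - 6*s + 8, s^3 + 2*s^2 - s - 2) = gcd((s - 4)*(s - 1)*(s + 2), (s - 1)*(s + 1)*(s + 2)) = s^2 + s - 2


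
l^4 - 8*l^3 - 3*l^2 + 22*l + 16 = (l - 8)*(l - 2)*(l + 1)^2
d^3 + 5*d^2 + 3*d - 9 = (d - 1)*(d + 3)^2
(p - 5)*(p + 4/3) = p^2 - 11*p/3 - 20/3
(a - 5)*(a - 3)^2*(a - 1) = a^4 - 12*a^3 + 50*a^2 - 84*a + 45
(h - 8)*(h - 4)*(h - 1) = h^3 - 13*h^2 + 44*h - 32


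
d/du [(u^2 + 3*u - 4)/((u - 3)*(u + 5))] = (-u^2 - 22*u - 37)/(u^4 + 4*u^3 - 26*u^2 - 60*u + 225)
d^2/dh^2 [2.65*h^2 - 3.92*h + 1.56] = 5.30000000000000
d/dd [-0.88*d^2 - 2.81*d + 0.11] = -1.76*d - 2.81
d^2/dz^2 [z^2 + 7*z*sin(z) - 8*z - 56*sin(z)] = -7*z*sin(z) + 56*sin(z) + 14*cos(z) + 2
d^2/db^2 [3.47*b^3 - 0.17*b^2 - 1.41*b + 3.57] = 20.82*b - 0.34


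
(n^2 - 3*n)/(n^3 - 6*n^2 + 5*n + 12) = n/(n^2 - 3*n - 4)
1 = 1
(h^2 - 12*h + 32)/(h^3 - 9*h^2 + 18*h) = (h^2 - 12*h + 32)/(h*(h^2 - 9*h + 18))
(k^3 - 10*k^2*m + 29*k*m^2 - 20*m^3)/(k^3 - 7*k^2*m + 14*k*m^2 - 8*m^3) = (k - 5*m)/(k - 2*m)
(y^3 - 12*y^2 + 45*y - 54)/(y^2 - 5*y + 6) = (y^2 - 9*y + 18)/(y - 2)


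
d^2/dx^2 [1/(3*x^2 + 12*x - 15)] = 2*(-x^2 - 4*x + 4*(x + 2)^2 + 5)/(3*(x^2 + 4*x - 5)^3)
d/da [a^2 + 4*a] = 2*a + 4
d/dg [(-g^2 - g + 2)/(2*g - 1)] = (-2*g^2 + 2*g - 3)/(4*g^2 - 4*g + 1)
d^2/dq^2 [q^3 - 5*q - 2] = 6*q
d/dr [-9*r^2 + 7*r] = 7 - 18*r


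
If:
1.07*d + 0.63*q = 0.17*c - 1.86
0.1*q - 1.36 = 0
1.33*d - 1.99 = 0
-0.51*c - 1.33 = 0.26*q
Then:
No Solution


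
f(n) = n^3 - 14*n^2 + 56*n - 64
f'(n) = 3*n^2 - 28*n + 56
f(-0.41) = -89.38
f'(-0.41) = 67.98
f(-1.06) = -140.28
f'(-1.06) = 89.05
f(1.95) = -0.62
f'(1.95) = 12.81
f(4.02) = -0.16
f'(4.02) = -8.08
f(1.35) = -11.45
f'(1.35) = 23.67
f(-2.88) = -365.29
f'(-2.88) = 161.52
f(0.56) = -36.85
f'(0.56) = 41.26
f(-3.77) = -527.68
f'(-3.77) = 204.20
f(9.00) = 35.00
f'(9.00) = 47.00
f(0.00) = -64.00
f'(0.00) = 56.00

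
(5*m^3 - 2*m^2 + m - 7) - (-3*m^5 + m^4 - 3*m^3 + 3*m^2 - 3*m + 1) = 3*m^5 - m^4 + 8*m^3 - 5*m^2 + 4*m - 8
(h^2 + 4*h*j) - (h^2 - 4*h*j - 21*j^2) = 8*h*j + 21*j^2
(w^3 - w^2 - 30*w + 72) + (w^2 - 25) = w^3 - 30*w + 47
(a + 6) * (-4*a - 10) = -4*a^2 - 34*a - 60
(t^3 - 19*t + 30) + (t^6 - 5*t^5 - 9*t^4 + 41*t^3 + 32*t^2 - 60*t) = t^6 - 5*t^5 - 9*t^4 + 42*t^3 + 32*t^2 - 79*t + 30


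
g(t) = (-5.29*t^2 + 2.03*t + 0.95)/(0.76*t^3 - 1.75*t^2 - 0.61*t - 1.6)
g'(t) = (2.03 - 10.58*t)/(0.76*t^3 - 1.75*t^2 - 0.61*t - 1.6) + (-5.29*t^2 + 2.03*t + 0.95)*(-2.28*t^2 + 3.5*t + 0.61)/(0.76*t^3 - 1.75*t^2 - 0.61*t - 1.6)^2 = (4.0204*t^4 - 3.0856*t^3 + 4.6134*t^2 + 20.253*t - 2.6685)/(0.5776*t^6 - 2.66*t^5 + 2.1353*t^4 - 0.297000000000001*t^3 + 5.9721*t^2 + 1.952*t + 2.56)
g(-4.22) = 1.17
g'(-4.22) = 0.20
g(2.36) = 8.48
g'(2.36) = 19.81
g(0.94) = 0.59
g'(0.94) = 2.20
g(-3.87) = 1.24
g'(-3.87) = 0.22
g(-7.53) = 0.75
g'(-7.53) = 0.08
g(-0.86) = 1.65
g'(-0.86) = -1.54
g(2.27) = 6.97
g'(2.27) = 14.22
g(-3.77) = 1.26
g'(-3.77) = 0.23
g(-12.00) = 0.50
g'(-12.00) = 0.04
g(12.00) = -0.70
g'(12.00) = 0.07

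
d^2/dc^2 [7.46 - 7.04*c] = 0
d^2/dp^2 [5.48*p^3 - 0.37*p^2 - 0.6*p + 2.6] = 32.88*p - 0.74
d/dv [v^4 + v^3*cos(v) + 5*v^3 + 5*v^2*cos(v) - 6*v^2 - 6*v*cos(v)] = -v^3*sin(v) + 4*v^3 - 5*v^2*sin(v) + 3*v^2*cos(v) + 15*v^2 + 6*v*sin(v) + 10*v*cos(v) - 12*v - 6*cos(v)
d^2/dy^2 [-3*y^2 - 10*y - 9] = -6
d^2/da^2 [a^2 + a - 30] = 2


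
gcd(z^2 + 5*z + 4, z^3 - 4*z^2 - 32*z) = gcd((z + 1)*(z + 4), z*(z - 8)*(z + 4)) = z + 4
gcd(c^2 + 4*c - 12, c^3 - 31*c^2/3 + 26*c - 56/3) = c - 2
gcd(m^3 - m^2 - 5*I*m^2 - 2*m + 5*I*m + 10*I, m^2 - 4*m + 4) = m - 2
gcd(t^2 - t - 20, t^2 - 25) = t - 5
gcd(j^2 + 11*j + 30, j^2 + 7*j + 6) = j + 6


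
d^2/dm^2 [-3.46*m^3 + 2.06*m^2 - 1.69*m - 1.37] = 4.12 - 20.76*m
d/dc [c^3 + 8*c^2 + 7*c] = 3*c^2 + 16*c + 7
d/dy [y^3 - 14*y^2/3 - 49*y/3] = 3*y^2 - 28*y/3 - 49/3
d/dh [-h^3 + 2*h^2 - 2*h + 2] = -3*h^2 + 4*h - 2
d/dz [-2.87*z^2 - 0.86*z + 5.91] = -5.74*z - 0.86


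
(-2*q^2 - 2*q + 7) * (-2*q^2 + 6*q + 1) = 4*q^4 - 8*q^3 - 28*q^2 + 40*q + 7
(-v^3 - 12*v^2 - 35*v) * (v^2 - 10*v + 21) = -v^5 - 2*v^4 + 64*v^3 + 98*v^2 - 735*v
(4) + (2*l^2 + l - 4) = 2*l^2 + l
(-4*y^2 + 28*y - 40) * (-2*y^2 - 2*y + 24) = 8*y^4 - 48*y^3 - 72*y^2 + 752*y - 960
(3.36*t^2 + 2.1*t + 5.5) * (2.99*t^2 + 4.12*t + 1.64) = 10.0464*t^4 + 20.1222*t^3 + 30.6074*t^2 + 26.104*t + 9.02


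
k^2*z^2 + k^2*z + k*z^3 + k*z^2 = z*(k + z)*(k*z + k)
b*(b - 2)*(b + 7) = b^3 + 5*b^2 - 14*b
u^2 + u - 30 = (u - 5)*(u + 6)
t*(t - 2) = t^2 - 2*t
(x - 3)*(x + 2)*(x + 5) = x^3 + 4*x^2 - 11*x - 30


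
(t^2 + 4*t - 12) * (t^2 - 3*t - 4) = t^4 + t^3 - 28*t^2 + 20*t + 48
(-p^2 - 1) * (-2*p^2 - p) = 2*p^4 + p^3 + 2*p^2 + p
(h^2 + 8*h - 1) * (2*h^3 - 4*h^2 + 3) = 2*h^5 + 12*h^4 - 34*h^3 + 7*h^2 + 24*h - 3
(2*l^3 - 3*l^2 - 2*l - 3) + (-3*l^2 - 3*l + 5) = 2*l^3 - 6*l^2 - 5*l + 2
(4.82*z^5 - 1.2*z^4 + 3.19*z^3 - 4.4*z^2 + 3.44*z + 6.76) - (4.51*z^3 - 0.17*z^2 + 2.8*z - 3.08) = 4.82*z^5 - 1.2*z^4 - 1.32*z^3 - 4.23*z^2 + 0.64*z + 9.84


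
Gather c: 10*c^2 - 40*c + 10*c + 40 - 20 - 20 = 10*c^2 - 30*c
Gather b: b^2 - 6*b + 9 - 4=b^2 - 6*b + 5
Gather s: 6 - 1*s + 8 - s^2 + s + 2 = 16 - s^2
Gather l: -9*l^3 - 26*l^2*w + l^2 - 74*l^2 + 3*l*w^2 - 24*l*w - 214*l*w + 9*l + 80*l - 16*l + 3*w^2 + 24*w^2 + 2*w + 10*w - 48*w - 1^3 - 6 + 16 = -9*l^3 + l^2*(-26*w - 73) + l*(3*w^2 - 238*w + 73) + 27*w^2 - 36*w + 9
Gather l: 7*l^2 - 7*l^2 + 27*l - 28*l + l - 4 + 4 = 0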